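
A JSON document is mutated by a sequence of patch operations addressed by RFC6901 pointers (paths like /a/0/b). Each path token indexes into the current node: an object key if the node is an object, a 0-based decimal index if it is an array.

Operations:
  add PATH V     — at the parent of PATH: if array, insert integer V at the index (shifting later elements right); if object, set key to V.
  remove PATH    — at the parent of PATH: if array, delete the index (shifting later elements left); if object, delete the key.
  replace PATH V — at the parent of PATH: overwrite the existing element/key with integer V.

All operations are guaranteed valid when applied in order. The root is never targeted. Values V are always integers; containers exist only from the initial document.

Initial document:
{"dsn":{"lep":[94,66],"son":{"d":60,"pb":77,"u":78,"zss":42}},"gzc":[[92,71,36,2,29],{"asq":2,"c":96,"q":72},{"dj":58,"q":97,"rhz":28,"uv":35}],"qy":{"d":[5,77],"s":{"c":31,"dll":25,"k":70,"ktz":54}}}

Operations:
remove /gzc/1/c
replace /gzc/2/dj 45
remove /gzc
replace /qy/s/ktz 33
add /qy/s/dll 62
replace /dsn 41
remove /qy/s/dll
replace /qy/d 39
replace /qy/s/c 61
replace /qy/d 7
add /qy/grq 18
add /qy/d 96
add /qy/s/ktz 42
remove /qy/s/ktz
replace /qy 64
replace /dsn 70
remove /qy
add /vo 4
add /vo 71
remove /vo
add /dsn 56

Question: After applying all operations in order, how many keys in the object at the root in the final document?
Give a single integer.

Answer: 1

Derivation:
After op 1 (remove /gzc/1/c): {"dsn":{"lep":[94,66],"son":{"d":60,"pb":77,"u":78,"zss":42}},"gzc":[[92,71,36,2,29],{"asq":2,"q":72},{"dj":58,"q":97,"rhz":28,"uv":35}],"qy":{"d":[5,77],"s":{"c":31,"dll":25,"k":70,"ktz":54}}}
After op 2 (replace /gzc/2/dj 45): {"dsn":{"lep":[94,66],"son":{"d":60,"pb":77,"u":78,"zss":42}},"gzc":[[92,71,36,2,29],{"asq":2,"q":72},{"dj":45,"q":97,"rhz":28,"uv":35}],"qy":{"d":[5,77],"s":{"c":31,"dll":25,"k":70,"ktz":54}}}
After op 3 (remove /gzc): {"dsn":{"lep":[94,66],"son":{"d":60,"pb":77,"u":78,"zss":42}},"qy":{"d":[5,77],"s":{"c":31,"dll":25,"k":70,"ktz":54}}}
After op 4 (replace /qy/s/ktz 33): {"dsn":{"lep":[94,66],"son":{"d":60,"pb":77,"u":78,"zss":42}},"qy":{"d":[5,77],"s":{"c":31,"dll":25,"k":70,"ktz":33}}}
After op 5 (add /qy/s/dll 62): {"dsn":{"lep":[94,66],"son":{"d":60,"pb":77,"u":78,"zss":42}},"qy":{"d":[5,77],"s":{"c":31,"dll":62,"k":70,"ktz":33}}}
After op 6 (replace /dsn 41): {"dsn":41,"qy":{"d":[5,77],"s":{"c":31,"dll":62,"k":70,"ktz":33}}}
After op 7 (remove /qy/s/dll): {"dsn":41,"qy":{"d":[5,77],"s":{"c":31,"k":70,"ktz":33}}}
After op 8 (replace /qy/d 39): {"dsn":41,"qy":{"d":39,"s":{"c":31,"k":70,"ktz":33}}}
After op 9 (replace /qy/s/c 61): {"dsn":41,"qy":{"d":39,"s":{"c":61,"k":70,"ktz":33}}}
After op 10 (replace /qy/d 7): {"dsn":41,"qy":{"d":7,"s":{"c":61,"k":70,"ktz":33}}}
After op 11 (add /qy/grq 18): {"dsn":41,"qy":{"d":7,"grq":18,"s":{"c":61,"k":70,"ktz":33}}}
After op 12 (add /qy/d 96): {"dsn":41,"qy":{"d":96,"grq":18,"s":{"c":61,"k":70,"ktz":33}}}
After op 13 (add /qy/s/ktz 42): {"dsn":41,"qy":{"d":96,"grq":18,"s":{"c":61,"k":70,"ktz":42}}}
After op 14 (remove /qy/s/ktz): {"dsn":41,"qy":{"d":96,"grq":18,"s":{"c":61,"k":70}}}
After op 15 (replace /qy 64): {"dsn":41,"qy":64}
After op 16 (replace /dsn 70): {"dsn":70,"qy":64}
After op 17 (remove /qy): {"dsn":70}
After op 18 (add /vo 4): {"dsn":70,"vo":4}
After op 19 (add /vo 71): {"dsn":70,"vo":71}
After op 20 (remove /vo): {"dsn":70}
After op 21 (add /dsn 56): {"dsn":56}
Size at the root: 1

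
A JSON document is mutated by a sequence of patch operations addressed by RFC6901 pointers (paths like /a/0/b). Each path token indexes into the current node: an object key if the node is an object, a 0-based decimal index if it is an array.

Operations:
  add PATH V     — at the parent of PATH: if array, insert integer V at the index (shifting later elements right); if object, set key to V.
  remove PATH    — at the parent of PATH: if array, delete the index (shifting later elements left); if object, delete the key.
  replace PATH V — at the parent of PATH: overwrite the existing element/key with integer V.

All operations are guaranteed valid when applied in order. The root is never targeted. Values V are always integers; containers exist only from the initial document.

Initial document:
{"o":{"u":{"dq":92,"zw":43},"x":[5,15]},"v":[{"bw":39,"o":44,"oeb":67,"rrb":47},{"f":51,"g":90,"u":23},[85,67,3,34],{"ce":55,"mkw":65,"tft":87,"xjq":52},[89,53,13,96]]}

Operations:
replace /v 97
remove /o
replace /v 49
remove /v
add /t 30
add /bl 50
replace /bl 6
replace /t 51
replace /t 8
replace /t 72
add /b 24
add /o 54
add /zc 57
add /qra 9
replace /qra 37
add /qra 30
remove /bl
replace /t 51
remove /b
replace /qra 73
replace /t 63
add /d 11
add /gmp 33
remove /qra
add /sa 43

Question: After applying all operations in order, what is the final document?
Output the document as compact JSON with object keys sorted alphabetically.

After op 1 (replace /v 97): {"o":{"u":{"dq":92,"zw":43},"x":[5,15]},"v":97}
After op 2 (remove /o): {"v":97}
After op 3 (replace /v 49): {"v":49}
After op 4 (remove /v): {}
After op 5 (add /t 30): {"t":30}
After op 6 (add /bl 50): {"bl":50,"t":30}
After op 7 (replace /bl 6): {"bl":6,"t":30}
After op 8 (replace /t 51): {"bl":6,"t":51}
After op 9 (replace /t 8): {"bl":6,"t":8}
After op 10 (replace /t 72): {"bl":6,"t":72}
After op 11 (add /b 24): {"b":24,"bl":6,"t":72}
After op 12 (add /o 54): {"b":24,"bl":6,"o":54,"t":72}
After op 13 (add /zc 57): {"b":24,"bl":6,"o":54,"t":72,"zc":57}
After op 14 (add /qra 9): {"b":24,"bl":6,"o":54,"qra":9,"t":72,"zc":57}
After op 15 (replace /qra 37): {"b":24,"bl":6,"o":54,"qra":37,"t":72,"zc":57}
After op 16 (add /qra 30): {"b":24,"bl":6,"o":54,"qra":30,"t":72,"zc":57}
After op 17 (remove /bl): {"b":24,"o":54,"qra":30,"t":72,"zc":57}
After op 18 (replace /t 51): {"b":24,"o":54,"qra":30,"t":51,"zc":57}
After op 19 (remove /b): {"o":54,"qra":30,"t":51,"zc":57}
After op 20 (replace /qra 73): {"o":54,"qra":73,"t":51,"zc":57}
After op 21 (replace /t 63): {"o":54,"qra":73,"t":63,"zc":57}
After op 22 (add /d 11): {"d":11,"o":54,"qra":73,"t":63,"zc":57}
After op 23 (add /gmp 33): {"d":11,"gmp":33,"o":54,"qra":73,"t":63,"zc":57}
After op 24 (remove /qra): {"d":11,"gmp":33,"o":54,"t":63,"zc":57}
After op 25 (add /sa 43): {"d":11,"gmp":33,"o":54,"sa":43,"t":63,"zc":57}

Answer: {"d":11,"gmp":33,"o":54,"sa":43,"t":63,"zc":57}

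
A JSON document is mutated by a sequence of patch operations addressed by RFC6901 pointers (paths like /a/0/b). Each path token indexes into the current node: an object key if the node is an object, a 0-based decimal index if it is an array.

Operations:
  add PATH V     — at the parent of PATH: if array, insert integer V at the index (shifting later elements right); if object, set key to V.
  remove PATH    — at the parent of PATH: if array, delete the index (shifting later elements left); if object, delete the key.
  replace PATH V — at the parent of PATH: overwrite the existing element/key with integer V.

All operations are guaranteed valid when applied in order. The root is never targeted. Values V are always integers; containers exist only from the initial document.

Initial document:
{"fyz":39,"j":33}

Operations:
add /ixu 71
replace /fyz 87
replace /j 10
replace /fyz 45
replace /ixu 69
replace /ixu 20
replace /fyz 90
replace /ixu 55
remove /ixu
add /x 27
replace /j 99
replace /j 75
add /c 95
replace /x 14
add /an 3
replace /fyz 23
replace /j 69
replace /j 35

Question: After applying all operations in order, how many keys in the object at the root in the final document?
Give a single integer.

Answer: 5

Derivation:
After op 1 (add /ixu 71): {"fyz":39,"ixu":71,"j":33}
After op 2 (replace /fyz 87): {"fyz":87,"ixu":71,"j":33}
After op 3 (replace /j 10): {"fyz":87,"ixu":71,"j":10}
After op 4 (replace /fyz 45): {"fyz":45,"ixu":71,"j":10}
After op 5 (replace /ixu 69): {"fyz":45,"ixu":69,"j":10}
After op 6 (replace /ixu 20): {"fyz":45,"ixu":20,"j":10}
After op 7 (replace /fyz 90): {"fyz":90,"ixu":20,"j":10}
After op 8 (replace /ixu 55): {"fyz":90,"ixu":55,"j":10}
After op 9 (remove /ixu): {"fyz":90,"j":10}
After op 10 (add /x 27): {"fyz":90,"j":10,"x":27}
After op 11 (replace /j 99): {"fyz":90,"j":99,"x":27}
After op 12 (replace /j 75): {"fyz":90,"j":75,"x":27}
After op 13 (add /c 95): {"c":95,"fyz":90,"j":75,"x":27}
After op 14 (replace /x 14): {"c":95,"fyz":90,"j":75,"x":14}
After op 15 (add /an 3): {"an":3,"c":95,"fyz":90,"j":75,"x":14}
After op 16 (replace /fyz 23): {"an":3,"c":95,"fyz":23,"j":75,"x":14}
After op 17 (replace /j 69): {"an":3,"c":95,"fyz":23,"j":69,"x":14}
After op 18 (replace /j 35): {"an":3,"c":95,"fyz":23,"j":35,"x":14}
Size at the root: 5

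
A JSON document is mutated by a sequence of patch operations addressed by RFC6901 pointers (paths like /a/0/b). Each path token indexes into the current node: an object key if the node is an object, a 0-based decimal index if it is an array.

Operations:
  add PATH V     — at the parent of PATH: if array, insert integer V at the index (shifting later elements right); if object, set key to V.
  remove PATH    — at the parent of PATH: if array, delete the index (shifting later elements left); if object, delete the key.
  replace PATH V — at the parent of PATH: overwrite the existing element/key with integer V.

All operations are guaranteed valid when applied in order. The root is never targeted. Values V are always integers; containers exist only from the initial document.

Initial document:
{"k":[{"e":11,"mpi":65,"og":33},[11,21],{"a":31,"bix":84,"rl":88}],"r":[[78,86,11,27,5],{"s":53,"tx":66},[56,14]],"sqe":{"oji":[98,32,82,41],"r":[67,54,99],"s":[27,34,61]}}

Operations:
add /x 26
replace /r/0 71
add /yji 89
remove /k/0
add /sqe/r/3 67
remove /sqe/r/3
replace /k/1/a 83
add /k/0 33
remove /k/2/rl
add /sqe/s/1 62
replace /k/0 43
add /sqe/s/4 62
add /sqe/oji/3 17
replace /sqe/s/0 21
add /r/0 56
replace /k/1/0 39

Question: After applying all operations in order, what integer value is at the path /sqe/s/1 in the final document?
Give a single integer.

Answer: 62

Derivation:
After op 1 (add /x 26): {"k":[{"e":11,"mpi":65,"og":33},[11,21],{"a":31,"bix":84,"rl":88}],"r":[[78,86,11,27,5],{"s":53,"tx":66},[56,14]],"sqe":{"oji":[98,32,82,41],"r":[67,54,99],"s":[27,34,61]},"x":26}
After op 2 (replace /r/0 71): {"k":[{"e":11,"mpi":65,"og":33},[11,21],{"a":31,"bix":84,"rl":88}],"r":[71,{"s":53,"tx":66},[56,14]],"sqe":{"oji":[98,32,82,41],"r":[67,54,99],"s":[27,34,61]},"x":26}
After op 3 (add /yji 89): {"k":[{"e":11,"mpi":65,"og":33},[11,21],{"a":31,"bix":84,"rl":88}],"r":[71,{"s":53,"tx":66},[56,14]],"sqe":{"oji":[98,32,82,41],"r":[67,54,99],"s":[27,34,61]},"x":26,"yji":89}
After op 4 (remove /k/0): {"k":[[11,21],{"a":31,"bix":84,"rl":88}],"r":[71,{"s":53,"tx":66},[56,14]],"sqe":{"oji":[98,32,82,41],"r":[67,54,99],"s":[27,34,61]},"x":26,"yji":89}
After op 5 (add /sqe/r/3 67): {"k":[[11,21],{"a":31,"bix":84,"rl":88}],"r":[71,{"s":53,"tx":66},[56,14]],"sqe":{"oji":[98,32,82,41],"r":[67,54,99,67],"s":[27,34,61]},"x":26,"yji":89}
After op 6 (remove /sqe/r/3): {"k":[[11,21],{"a":31,"bix":84,"rl":88}],"r":[71,{"s":53,"tx":66},[56,14]],"sqe":{"oji":[98,32,82,41],"r":[67,54,99],"s":[27,34,61]},"x":26,"yji":89}
After op 7 (replace /k/1/a 83): {"k":[[11,21],{"a":83,"bix":84,"rl":88}],"r":[71,{"s":53,"tx":66},[56,14]],"sqe":{"oji":[98,32,82,41],"r":[67,54,99],"s":[27,34,61]},"x":26,"yji":89}
After op 8 (add /k/0 33): {"k":[33,[11,21],{"a":83,"bix":84,"rl":88}],"r":[71,{"s":53,"tx":66},[56,14]],"sqe":{"oji":[98,32,82,41],"r":[67,54,99],"s":[27,34,61]},"x":26,"yji":89}
After op 9 (remove /k/2/rl): {"k":[33,[11,21],{"a":83,"bix":84}],"r":[71,{"s":53,"tx":66},[56,14]],"sqe":{"oji":[98,32,82,41],"r":[67,54,99],"s":[27,34,61]},"x":26,"yji":89}
After op 10 (add /sqe/s/1 62): {"k":[33,[11,21],{"a":83,"bix":84}],"r":[71,{"s":53,"tx":66},[56,14]],"sqe":{"oji":[98,32,82,41],"r":[67,54,99],"s":[27,62,34,61]},"x":26,"yji":89}
After op 11 (replace /k/0 43): {"k":[43,[11,21],{"a":83,"bix":84}],"r":[71,{"s":53,"tx":66},[56,14]],"sqe":{"oji":[98,32,82,41],"r":[67,54,99],"s":[27,62,34,61]},"x":26,"yji":89}
After op 12 (add /sqe/s/4 62): {"k":[43,[11,21],{"a":83,"bix":84}],"r":[71,{"s":53,"tx":66},[56,14]],"sqe":{"oji":[98,32,82,41],"r":[67,54,99],"s":[27,62,34,61,62]},"x":26,"yji":89}
After op 13 (add /sqe/oji/3 17): {"k":[43,[11,21],{"a":83,"bix":84}],"r":[71,{"s":53,"tx":66},[56,14]],"sqe":{"oji":[98,32,82,17,41],"r":[67,54,99],"s":[27,62,34,61,62]},"x":26,"yji":89}
After op 14 (replace /sqe/s/0 21): {"k":[43,[11,21],{"a":83,"bix":84}],"r":[71,{"s":53,"tx":66},[56,14]],"sqe":{"oji":[98,32,82,17,41],"r":[67,54,99],"s":[21,62,34,61,62]},"x":26,"yji":89}
After op 15 (add /r/0 56): {"k":[43,[11,21],{"a":83,"bix":84}],"r":[56,71,{"s":53,"tx":66},[56,14]],"sqe":{"oji":[98,32,82,17,41],"r":[67,54,99],"s":[21,62,34,61,62]},"x":26,"yji":89}
After op 16 (replace /k/1/0 39): {"k":[43,[39,21],{"a":83,"bix":84}],"r":[56,71,{"s":53,"tx":66},[56,14]],"sqe":{"oji":[98,32,82,17,41],"r":[67,54,99],"s":[21,62,34,61,62]},"x":26,"yji":89}
Value at /sqe/s/1: 62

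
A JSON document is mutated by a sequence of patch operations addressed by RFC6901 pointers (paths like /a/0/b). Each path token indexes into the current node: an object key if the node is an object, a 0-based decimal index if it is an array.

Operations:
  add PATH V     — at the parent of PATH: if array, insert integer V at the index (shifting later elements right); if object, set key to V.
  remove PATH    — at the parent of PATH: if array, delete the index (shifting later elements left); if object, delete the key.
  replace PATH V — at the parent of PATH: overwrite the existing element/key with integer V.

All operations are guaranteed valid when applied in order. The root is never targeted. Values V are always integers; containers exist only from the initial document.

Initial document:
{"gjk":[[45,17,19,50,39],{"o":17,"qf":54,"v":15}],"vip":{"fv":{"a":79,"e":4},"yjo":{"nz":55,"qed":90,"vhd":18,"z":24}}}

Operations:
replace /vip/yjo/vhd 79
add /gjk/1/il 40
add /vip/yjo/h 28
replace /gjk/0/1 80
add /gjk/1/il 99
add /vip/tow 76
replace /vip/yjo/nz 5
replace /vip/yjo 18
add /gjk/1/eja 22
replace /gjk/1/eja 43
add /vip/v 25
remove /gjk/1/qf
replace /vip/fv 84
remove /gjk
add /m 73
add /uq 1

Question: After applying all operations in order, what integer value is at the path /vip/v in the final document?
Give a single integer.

Answer: 25

Derivation:
After op 1 (replace /vip/yjo/vhd 79): {"gjk":[[45,17,19,50,39],{"o":17,"qf":54,"v":15}],"vip":{"fv":{"a":79,"e":4},"yjo":{"nz":55,"qed":90,"vhd":79,"z":24}}}
After op 2 (add /gjk/1/il 40): {"gjk":[[45,17,19,50,39],{"il":40,"o":17,"qf":54,"v":15}],"vip":{"fv":{"a":79,"e":4},"yjo":{"nz":55,"qed":90,"vhd":79,"z":24}}}
After op 3 (add /vip/yjo/h 28): {"gjk":[[45,17,19,50,39],{"il":40,"o":17,"qf":54,"v":15}],"vip":{"fv":{"a":79,"e":4},"yjo":{"h":28,"nz":55,"qed":90,"vhd":79,"z":24}}}
After op 4 (replace /gjk/0/1 80): {"gjk":[[45,80,19,50,39],{"il":40,"o":17,"qf":54,"v":15}],"vip":{"fv":{"a":79,"e":4},"yjo":{"h":28,"nz":55,"qed":90,"vhd":79,"z":24}}}
After op 5 (add /gjk/1/il 99): {"gjk":[[45,80,19,50,39],{"il":99,"o":17,"qf":54,"v":15}],"vip":{"fv":{"a":79,"e":4},"yjo":{"h":28,"nz":55,"qed":90,"vhd":79,"z":24}}}
After op 6 (add /vip/tow 76): {"gjk":[[45,80,19,50,39],{"il":99,"o":17,"qf":54,"v":15}],"vip":{"fv":{"a":79,"e":4},"tow":76,"yjo":{"h":28,"nz":55,"qed":90,"vhd":79,"z":24}}}
After op 7 (replace /vip/yjo/nz 5): {"gjk":[[45,80,19,50,39],{"il":99,"o":17,"qf":54,"v":15}],"vip":{"fv":{"a":79,"e":4},"tow":76,"yjo":{"h":28,"nz":5,"qed":90,"vhd":79,"z":24}}}
After op 8 (replace /vip/yjo 18): {"gjk":[[45,80,19,50,39],{"il":99,"o":17,"qf":54,"v":15}],"vip":{"fv":{"a":79,"e":4},"tow":76,"yjo":18}}
After op 9 (add /gjk/1/eja 22): {"gjk":[[45,80,19,50,39],{"eja":22,"il":99,"o":17,"qf":54,"v":15}],"vip":{"fv":{"a":79,"e":4},"tow":76,"yjo":18}}
After op 10 (replace /gjk/1/eja 43): {"gjk":[[45,80,19,50,39],{"eja":43,"il":99,"o":17,"qf":54,"v":15}],"vip":{"fv":{"a":79,"e":4},"tow":76,"yjo":18}}
After op 11 (add /vip/v 25): {"gjk":[[45,80,19,50,39],{"eja":43,"il":99,"o":17,"qf":54,"v":15}],"vip":{"fv":{"a":79,"e":4},"tow":76,"v":25,"yjo":18}}
After op 12 (remove /gjk/1/qf): {"gjk":[[45,80,19,50,39],{"eja":43,"il":99,"o":17,"v":15}],"vip":{"fv":{"a":79,"e":4},"tow":76,"v":25,"yjo":18}}
After op 13 (replace /vip/fv 84): {"gjk":[[45,80,19,50,39],{"eja":43,"il":99,"o":17,"v":15}],"vip":{"fv":84,"tow":76,"v":25,"yjo":18}}
After op 14 (remove /gjk): {"vip":{"fv":84,"tow":76,"v":25,"yjo":18}}
After op 15 (add /m 73): {"m":73,"vip":{"fv":84,"tow":76,"v":25,"yjo":18}}
After op 16 (add /uq 1): {"m":73,"uq":1,"vip":{"fv":84,"tow":76,"v":25,"yjo":18}}
Value at /vip/v: 25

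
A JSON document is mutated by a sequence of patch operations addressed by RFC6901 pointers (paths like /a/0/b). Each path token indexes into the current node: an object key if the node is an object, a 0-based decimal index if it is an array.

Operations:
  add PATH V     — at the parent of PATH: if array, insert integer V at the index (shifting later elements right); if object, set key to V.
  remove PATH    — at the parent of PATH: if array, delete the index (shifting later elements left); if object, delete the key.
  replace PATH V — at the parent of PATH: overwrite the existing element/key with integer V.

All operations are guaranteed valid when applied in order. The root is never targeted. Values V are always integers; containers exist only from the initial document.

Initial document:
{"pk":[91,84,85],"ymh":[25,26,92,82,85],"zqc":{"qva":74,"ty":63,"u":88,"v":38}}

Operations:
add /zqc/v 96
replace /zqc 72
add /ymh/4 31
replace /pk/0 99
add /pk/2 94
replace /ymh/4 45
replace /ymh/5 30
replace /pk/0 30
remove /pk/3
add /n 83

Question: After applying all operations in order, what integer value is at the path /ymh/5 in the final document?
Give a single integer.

Answer: 30

Derivation:
After op 1 (add /zqc/v 96): {"pk":[91,84,85],"ymh":[25,26,92,82,85],"zqc":{"qva":74,"ty":63,"u":88,"v":96}}
After op 2 (replace /zqc 72): {"pk":[91,84,85],"ymh":[25,26,92,82,85],"zqc":72}
After op 3 (add /ymh/4 31): {"pk":[91,84,85],"ymh":[25,26,92,82,31,85],"zqc":72}
After op 4 (replace /pk/0 99): {"pk":[99,84,85],"ymh":[25,26,92,82,31,85],"zqc":72}
After op 5 (add /pk/2 94): {"pk":[99,84,94,85],"ymh":[25,26,92,82,31,85],"zqc":72}
After op 6 (replace /ymh/4 45): {"pk":[99,84,94,85],"ymh":[25,26,92,82,45,85],"zqc":72}
After op 7 (replace /ymh/5 30): {"pk":[99,84,94,85],"ymh":[25,26,92,82,45,30],"zqc":72}
After op 8 (replace /pk/0 30): {"pk":[30,84,94,85],"ymh":[25,26,92,82,45,30],"zqc":72}
After op 9 (remove /pk/3): {"pk":[30,84,94],"ymh":[25,26,92,82,45,30],"zqc":72}
After op 10 (add /n 83): {"n":83,"pk":[30,84,94],"ymh":[25,26,92,82,45,30],"zqc":72}
Value at /ymh/5: 30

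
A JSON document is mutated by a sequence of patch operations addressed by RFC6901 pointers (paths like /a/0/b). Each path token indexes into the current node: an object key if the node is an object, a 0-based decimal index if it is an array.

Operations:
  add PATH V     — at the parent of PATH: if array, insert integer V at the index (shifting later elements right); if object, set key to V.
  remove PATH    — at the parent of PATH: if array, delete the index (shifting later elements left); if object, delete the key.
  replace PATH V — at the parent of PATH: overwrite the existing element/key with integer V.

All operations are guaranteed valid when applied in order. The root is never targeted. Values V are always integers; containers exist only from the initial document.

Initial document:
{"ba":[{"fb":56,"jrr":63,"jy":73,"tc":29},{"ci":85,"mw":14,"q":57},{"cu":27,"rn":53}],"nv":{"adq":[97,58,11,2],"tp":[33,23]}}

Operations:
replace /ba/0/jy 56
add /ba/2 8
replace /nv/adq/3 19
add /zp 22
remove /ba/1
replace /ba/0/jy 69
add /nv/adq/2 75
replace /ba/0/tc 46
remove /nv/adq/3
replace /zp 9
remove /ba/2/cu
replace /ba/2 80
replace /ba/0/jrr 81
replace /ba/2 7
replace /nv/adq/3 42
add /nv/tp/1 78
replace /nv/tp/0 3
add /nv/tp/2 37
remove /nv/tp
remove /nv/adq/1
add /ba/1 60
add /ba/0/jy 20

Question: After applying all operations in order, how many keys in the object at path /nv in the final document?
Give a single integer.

After op 1 (replace /ba/0/jy 56): {"ba":[{"fb":56,"jrr":63,"jy":56,"tc":29},{"ci":85,"mw":14,"q":57},{"cu":27,"rn":53}],"nv":{"adq":[97,58,11,2],"tp":[33,23]}}
After op 2 (add /ba/2 8): {"ba":[{"fb":56,"jrr":63,"jy":56,"tc":29},{"ci":85,"mw":14,"q":57},8,{"cu":27,"rn":53}],"nv":{"adq":[97,58,11,2],"tp":[33,23]}}
After op 3 (replace /nv/adq/3 19): {"ba":[{"fb":56,"jrr":63,"jy":56,"tc":29},{"ci":85,"mw":14,"q":57},8,{"cu":27,"rn":53}],"nv":{"adq":[97,58,11,19],"tp":[33,23]}}
After op 4 (add /zp 22): {"ba":[{"fb":56,"jrr":63,"jy":56,"tc":29},{"ci":85,"mw":14,"q":57},8,{"cu":27,"rn":53}],"nv":{"adq":[97,58,11,19],"tp":[33,23]},"zp":22}
After op 5 (remove /ba/1): {"ba":[{"fb":56,"jrr":63,"jy":56,"tc":29},8,{"cu":27,"rn":53}],"nv":{"adq":[97,58,11,19],"tp":[33,23]},"zp":22}
After op 6 (replace /ba/0/jy 69): {"ba":[{"fb":56,"jrr":63,"jy":69,"tc":29},8,{"cu":27,"rn":53}],"nv":{"adq":[97,58,11,19],"tp":[33,23]},"zp":22}
After op 7 (add /nv/adq/2 75): {"ba":[{"fb":56,"jrr":63,"jy":69,"tc":29},8,{"cu":27,"rn":53}],"nv":{"adq":[97,58,75,11,19],"tp":[33,23]},"zp":22}
After op 8 (replace /ba/0/tc 46): {"ba":[{"fb":56,"jrr":63,"jy":69,"tc":46},8,{"cu":27,"rn":53}],"nv":{"adq":[97,58,75,11,19],"tp":[33,23]},"zp":22}
After op 9 (remove /nv/adq/3): {"ba":[{"fb":56,"jrr":63,"jy":69,"tc":46},8,{"cu":27,"rn":53}],"nv":{"adq":[97,58,75,19],"tp":[33,23]},"zp":22}
After op 10 (replace /zp 9): {"ba":[{"fb":56,"jrr":63,"jy":69,"tc":46},8,{"cu":27,"rn":53}],"nv":{"adq":[97,58,75,19],"tp":[33,23]},"zp":9}
After op 11 (remove /ba/2/cu): {"ba":[{"fb":56,"jrr":63,"jy":69,"tc":46},8,{"rn":53}],"nv":{"adq":[97,58,75,19],"tp":[33,23]},"zp":9}
After op 12 (replace /ba/2 80): {"ba":[{"fb":56,"jrr":63,"jy":69,"tc":46},8,80],"nv":{"adq":[97,58,75,19],"tp":[33,23]},"zp":9}
After op 13 (replace /ba/0/jrr 81): {"ba":[{"fb":56,"jrr":81,"jy":69,"tc":46},8,80],"nv":{"adq":[97,58,75,19],"tp":[33,23]},"zp":9}
After op 14 (replace /ba/2 7): {"ba":[{"fb":56,"jrr":81,"jy":69,"tc":46},8,7],"nv":{"adq":[97,58,75,19],"tp":[33,23]},"zp":9}
After op 15 (replace /nv/adq/3 42): {"ba":[{"fb":56,"jrr":81,"jy":69,"tc":46},8,7],"nv":{"adq":[97,58,75,42],"tp":[33,23]},"zp":9}
After op 16 (add /nv/tp/1 78): {"ba":[{"fb":56,"jrr":81,"jy":69,"tc":46},8,7],"nv":{"adq":[97,58,75,42],"tp":[33,78,23]},"zp":9}
After op 17 (replace /nv/tp/0 3): {"ba":[{"fb":56,"jrr":81,"jy":69,"tc":46},8,7],"nv":{"adq":[97,58,75,42],"tp":[3,78,23]},"zp":9}
After op 18 (add /nv/tp/2 37): {"ba":[{"fb":56,"jrr":81,"jy":69,"tc":46},8,7],"nv":{"adq":[97,58,75,42],"tp":[3,78,37,23]},"zp":9}
After op 19 (remove /nv/tp): {"ba":[{"fb":56,"jrr":81,"jy":69,"tc":46},8,7],"nv":{"adq":[97,58,75,42]},"zp":9}
After op 20 (remove /nv/adq/1): {"ba":[{"fb":56,"jrr":81,"jy":69,"tc":46},8,7],"nv":{"adq":[97,75,42]},"zp":9}
After op 21 (add /ba/1 60): {"ba":[{"fb":56,"jrr":81,"jy":69,"tc":46},60,8,7],"nv":{"adq":[97,75,42]},"zp":9}
After op 22 (add /ba/0/jy 20): {"ba":[{"fb":56,"jrr":81,"jy":20,"tc":46},60,8,7],"nv":{"adq":[97,75,42]},"zp":9}
Size at path /nv: 1

Answer: 1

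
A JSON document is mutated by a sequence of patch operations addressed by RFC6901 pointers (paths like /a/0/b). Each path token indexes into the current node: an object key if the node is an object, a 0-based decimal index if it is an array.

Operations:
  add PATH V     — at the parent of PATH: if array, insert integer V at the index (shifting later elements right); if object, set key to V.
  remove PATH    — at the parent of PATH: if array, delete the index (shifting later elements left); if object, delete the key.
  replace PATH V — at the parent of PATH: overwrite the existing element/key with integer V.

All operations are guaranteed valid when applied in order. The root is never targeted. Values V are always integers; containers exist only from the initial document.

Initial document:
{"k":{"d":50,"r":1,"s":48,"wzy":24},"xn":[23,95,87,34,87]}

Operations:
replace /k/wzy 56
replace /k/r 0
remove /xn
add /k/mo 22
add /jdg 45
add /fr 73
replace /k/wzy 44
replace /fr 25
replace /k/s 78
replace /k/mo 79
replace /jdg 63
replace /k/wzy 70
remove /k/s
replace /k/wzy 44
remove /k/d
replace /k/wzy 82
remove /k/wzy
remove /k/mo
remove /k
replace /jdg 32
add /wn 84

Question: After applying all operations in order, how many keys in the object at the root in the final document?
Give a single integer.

After op 1 (replace /k/wzy 56): {"k":{"d":50,"r":1,"s":48,"wzy":56},"xn":[23,95,87,34,87]}
After op 2 (replace /k/r 0): {"k":{"d":50,"r":0,"s":48,"wzy":56},"xn":[23,95,87,34,87]}
After op 3 (remove /xn): {"k":{"d":50,"r":0,"s":48,"wzy":56}}
After op 4 (add /k/mo 22): {"k":{"d":50,"mo":22,"r":0,"s":48,"wzy":56}}
After op 5 (add /jdg 45): {"jdg":45,"k":{"d":50,"mo":22,"r":0,"s":48,"wzy":56}}
After op 6 (add /fr 73): {"fr":73,"jdg":45,"k":{"d":50,"mo":22,"r":0,"s":48,"wzy":56}}
After op 7 (replace /k/wzy 44): {"fr":73,"jdg":45,"k":{"d":50,"mo":22,"r":0,"s":48,"wzy":44}}
After op 8 (replace /fr 25): {"fr":25,"jdg":45,"k":{"d":50,"mo":22,"r":0,"s":48,"wzy":44}}
After op 9 (replace /k/s 78): {"fr":25,"jdg":45,"k":{"d":50,"mo":22,"r":0,"s":78,"wzy":44}}
After op 10 (replace /k/mo 79): {"fr":25,"jdg":45,"k":{"d":50,"mo":79,"r":0,"s":78,"wzy":44}}
After op 11 (replace /jdg 63): {"fr":25,"jdg":63,"k":{"d":50,"mo":79,"r":0,"s":78,"wzy":44}}
After op 12 (replace /k/wzy 70): {"fr":25,"jdg":63,"k":{"d":50,"mo":79,"r":0,"s":78,"wzy":70}}
After op 13 (remove /k/s): {"fr":25,"jdg":63,"k":{"d":50,"mo":79,"r":0,"wzy":70}}
After op 14 (replace /k/wzy 44): {"fr":25,"jdg":63,"k":{"d":50,"mo":79,"r":0,"wzy":44}}
After op 15 (remove /k/d): {"fr":25,"jdg":63,"k":{"mo":79,"r":0,"wzy":44}}
After op 16 (replace /k/wzy 82): {"fr":25,"jdg":63,"k":{"mo":79,"r":0,"wzy":82}}
After op 17 (remove /k/wzy): {"fr":25,"jdg":63,"k":{"mo":79,"r":0}}
After op 18 (remove /k/mo): {"fr":25,"jdg":63,"k":{"r":0}}
After op 19 (remove /k): {"fr":25,"jdg":63}
After op 20 (replace /jdg 32): {"fr":25,"jdg":32}
After op 21 (add /wn 84): {"fr":25,"jdg":32,"wn":84}
Size at the root: 3

Answer: 3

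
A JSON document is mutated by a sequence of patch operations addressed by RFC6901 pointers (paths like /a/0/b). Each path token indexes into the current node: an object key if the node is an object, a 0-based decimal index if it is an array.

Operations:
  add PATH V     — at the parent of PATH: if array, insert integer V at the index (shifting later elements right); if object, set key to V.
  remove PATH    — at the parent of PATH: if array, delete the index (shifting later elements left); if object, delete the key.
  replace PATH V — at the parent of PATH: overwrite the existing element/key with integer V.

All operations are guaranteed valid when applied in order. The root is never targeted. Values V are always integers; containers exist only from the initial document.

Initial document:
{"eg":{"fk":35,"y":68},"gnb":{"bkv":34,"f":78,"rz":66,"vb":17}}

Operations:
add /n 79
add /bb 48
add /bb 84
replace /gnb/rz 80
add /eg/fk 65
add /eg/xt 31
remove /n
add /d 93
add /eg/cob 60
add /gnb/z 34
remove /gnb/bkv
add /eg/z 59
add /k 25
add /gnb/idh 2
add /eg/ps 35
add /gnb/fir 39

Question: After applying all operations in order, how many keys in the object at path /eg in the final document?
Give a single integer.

After op 1 (add /n 79): {"eg":{"fk":35,"y":68},"gnb":{"bkv":34,"f":78,"rz":66,"vb":17},"n":79}
After op 2 (add /bb 48): {"bb":48,"eg":{"fk":35,"y":68},"gnb":{"bkv":34,"f":78,"rz":66,"vb":17},"n":79}
After op 3 (add /bb 84): {"bb":84,"eg":{"fk":35,"y":68},"gnb":{"bkv":34,"f":78,"rz":66,"vb":17},"n":79}
After op 4 (replace /gnb/rz 80): {"bb":84,"eg":{"fk":35,"y":68},"gnb":{"bkv":34,"f":78,"rz":80,"vb":17},"n":79}
After op 5 (add /eg/fk 65): {"bb":84,"eg":{"fk":65,"y":68},"gnb":{"bkv":34,"f":78,"rz":80,"vb":17},"n":79}
After op 6 (add /eg/xt 31): {"bb":84,"eg":{"fk":65,"xt":31,"y":68},"gnb":{"bkv":34,"f":78,"rz":80,"vb":17},"n":79}
After op 7 (remove /n): {"bb":84,"eg":{"fk":65,"xt":31,"y":68},"gnb":{"bkv":34,"f":78,"rz":80,"vb":17}}
After op 8 (add /d 93): {"bb":84,"d":93,"eg":{"fk":65,"xt":31,"y":68},"gnb":{"bkv":34,"f":78,"rz":80,"vb":17}}
After op 9 (add /eg/cob 60): {"bb":84,"d":93,"eg":{"cob":60,"fk":65,"xt":31,"y":68},"gnb":{"bkv":34,"f":78,"rz":80,"vb":17}}
After op 10 (add /gnb/z 34): {"bb":84,"d":93,"eg":{"cob":60,"fk":65,"xt":31,"y":68},"gnb":{"bkv":34,"f":78,"rz":80,"vb":17,"z":34}}
After op 11 (remove /gnb/bkv): {"bb":84,"d":93,"eg":{"cob":60,"fk":65,"xt":31,"y":68},"gnb":{"f":78,"rz":80,"vb":17,"z":34}}
After op 12 (add /eg/z 59): {"bb":84,"d":93,"eg":{"cob":60,"fk":65,"xt":31,"y":68,"z":59},"gnb":{"f":78,"rz":80,"vb":17,"z":34}}
After op 13 (add /k 25): {"bb":84,"d":93,"eg":{"cob":60,"fk":65,"xt":31,"y":68,"z":59},"gnb":{"f":78,"rz":80,"vb":17,"z":34},"k":25}
After op 14 (add /gnb/idh 2): {"bb":84,"d":93,"eg":{"cob":60,"fk":65,"xt":31,"y":68,"z":59},"gnb":{"f":78,"idh":2,"rz":80,"vb":17,"z":34},"k":25}
After op 15 (add /eg/ps 35): {"bb":84,"d":93,"eg":{"cob":60,"fk":65,"ps":35,"xt":31,"y":68,"z":59},"gnb":{"f":78,"idh":2,"rz":80,"vb":17,"z":34},"k":25}
After op 16 (add /gnb/fir 39): {"bb":84,"d":93,"eg":{"cob":60,"fk":65,"ps":35,"xt":31,"y":68,"z":59},"gnb":{"f":78,"fir":39,"idh":2,"rz":80,"vb":17,"z":34},"k":25}
Size at path /eg: 6

Answer: 6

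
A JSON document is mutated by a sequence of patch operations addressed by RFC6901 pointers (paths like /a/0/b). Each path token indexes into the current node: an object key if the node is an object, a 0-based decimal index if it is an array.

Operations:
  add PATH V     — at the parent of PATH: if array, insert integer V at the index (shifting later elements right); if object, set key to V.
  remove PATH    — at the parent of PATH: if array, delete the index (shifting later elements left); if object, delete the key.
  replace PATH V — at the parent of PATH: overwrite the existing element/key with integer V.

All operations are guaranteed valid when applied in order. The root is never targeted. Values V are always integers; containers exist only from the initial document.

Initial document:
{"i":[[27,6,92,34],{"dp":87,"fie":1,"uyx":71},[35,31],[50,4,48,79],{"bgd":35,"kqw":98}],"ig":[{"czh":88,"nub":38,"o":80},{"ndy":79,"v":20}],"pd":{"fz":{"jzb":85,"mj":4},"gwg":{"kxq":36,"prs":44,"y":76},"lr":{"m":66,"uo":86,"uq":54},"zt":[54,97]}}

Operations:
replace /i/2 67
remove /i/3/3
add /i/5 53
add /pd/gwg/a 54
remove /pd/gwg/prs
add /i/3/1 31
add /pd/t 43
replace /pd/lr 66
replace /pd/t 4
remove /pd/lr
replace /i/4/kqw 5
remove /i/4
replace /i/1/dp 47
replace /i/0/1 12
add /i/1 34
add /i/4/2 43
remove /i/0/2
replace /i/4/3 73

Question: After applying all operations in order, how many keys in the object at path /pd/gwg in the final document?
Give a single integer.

Answer: 3

Derivation:
After op 1 (replace /i/2 67): {"i":[[27,6,92,34],{"dp":87,"fie":1,"uyx":71},67,[50,4,48,79],{"bgd":35,"kqw":98}],"ig":[{"czh":88,"nub":38,"o":80},{"ndy":79,"v":20}],"pd":{"fz":{"jzb":85,"mj":4},"gwg":{"kxq":36,"prs":44,"y":76},"lr":{"m":66,"uo":86,"uq":54},"zt":[54,97]}}
After op 2 (remove /i/3/3): {"i":[[27,6,92,34],{"dp":87,"fie":1,"uyx":71},67,[50,4,48],{"bgd":35,"kqw":98}],"ig":[{"czh":88,"nub":38,"o":80},{"ndy":79,"v":20}],"pd":{"fz":{"jzb":85,"mj":4},"gwg":{"kxq":36,"prs":44,"y":76},"lr":{"m":66,"uo":86,"uq":54},"zt":[54,97]}}
After op 3 (add /i/5 53): {"i":[[27,6,92,34],{"dp":87,"fie":1,"uyx":71},67,[50,4,48],{"bgd":35,"kqw":98},53],"ig":[{"czh":88,"nub":38,"o":80},{"ndy":79,"v":20}],"pd":{"fz":{"jzb":85,"mj":4},"gwg":{"kxq":36,"prs":44,"y":76},"lr":{"m":66,"uo":86,"uq":54},"zt":[54,97]}}
After op 4 (add /pd/gwg/a 54): {"i":[[27,6,92,34],{"dp":87,"fie":1,"uyx":71},67,[50,4,48],{"bgd":35,"kqw":98},53],"ig":[{"czh":88,"nub":38,"o":80},{"ndy":79,"v":20}],"pd":{"fz":{"jzb":85,"mj":4},"gwg":{"a":54,"kxq":36,"prs":44,"y":76},"lr":{"m":66,"uo":86,"uq":54},"zt":[54,97]}}
After op 5 (remove /pd/gwg/prs): {"i":[[27,6,92,34],{"dp":87,"fie":1,"uyx":71},67,[50,4,48],{"bgd":35,"kqw":98},53],"ig":[{"czh":88,"nub":38,"o":80},{"ndy":79,"v":20}],"pd":{"fz":{"jzb":85,"mj":4},"gwg":{"a":54,"kxq":36,"y":76},"lr":{"m":66,"uo":86,"uq":54},"zt":[54,97]}}
After op 6 (add /i/3/1 31): {"i":[[27,6,92,34],{"dp":87,"fie":1,"uyx":71},67,[50,31,4,48],{"bgd":35,"kqw":98},53],"ig":[{"czh":88,"nub":38,"o":80},{"ndy":79,"v":20}],"pd":{"fz":{"jzb":85,"mj":4},"gwg":{"a":54,"kxq":36,"y":76},"lr":{"m":66,"uo":86,"uq":54},"zt":[54,97]}}
After op 7 (add /pd/t 43): {"i":[[27,6,92,34],{"dp":87,"fie":1,"uyx":71},67,[50,31,4,48],{"bgd":35,"kqw":98},53],"ig":[{"czh":88,"nub":38,"o":80},{"ndy":79,"v":20}],"pd":{"fz":{"jzb":85,"mj":4},"gwg":{"a":54,"kxq":36,"y":76},"lr":{"m":66,"uo":86,"uq":54},"t":43,"zt":[54,97]}}
After op 8 (replace /pd/lr 66): {"i":[[27,6,92,34],{"dp":87,"fie":1,"uyx":71},67,[50,31,4,48],{"bgd":35,"kqw":98},53],"ig":[{"czh":88,"nub":38,"o":80},{"ndy":79,"v":20}],"pd":{"fz":{"jzb":85,"mj":4},"gwg":{"a":54,"kxq":36,"y":76},"lr":66,"t":43,"zt":[54,97]}}
After op 9 (replace /pd/t 4): {"i":[[27,6,92,34],{"dp":87,"fie":1,"uyx":71},67,[50,31,4,48],{"bgd":35,"kqw":98},53],"ig":[{"czh":88,"nub":38,"o":80},{"ndy":79,"v":20}],"pd":{"fz":{"jzb":85,"mj":4},"gwg":{"a":54,"kxq":36,"y":76},"lr":66,"t":4,"zt":[54,97]}}
After op 10 (remove /pd/lr): {"i":[[27,6,92,34],{"dp":87,"fie":1,"uyx":71},67,[50,31,4,48],{"bgd":35,"kqw":98},53],"ig":[{"czh":88,"nub":38,"o":80},{"ndy":79,"v":20}],"pd":{"fz":{"jzb":85,"mj":4},"gwg":{"a":54,"kxq":36,"y":76},"t":4,"zt":[54,97]}}
After op 11 (replace /i/4/kqw 5): {"i":[[27,6,92,34],{"dp":87,"fie":1,"uyx":71},67,[50,31,4,48],{"bgd":35,"kqw":5},53],"ig":[{"czh":88,"nub":38,"o":80},{"ndy":79,"v":20}],"pd":{"fz":{"jzb":85,"mj":4},"gwg":{"a":54,"kxq":36,"y":76},"t":4,"zt":[54,97]}}
After op 12 (remove /i/4): {"i":[[27,6,92,34],{"dp":87,"fie":1,"uyx":71},67,[50,31,4,48],53],"ig":[{"czh":88,"nub":38,"o":80},{"ndy":79,"v":20}],"pd":{"fz":{"jzb":85,"mj":4},"gwg":{"a":54,"kxq":36,"y":76},"t":4,"zt":[54,97]}}
After op 13 (replace /i/1/dp 47): {"i":[[27,6,92,34],{"dp":47,"fie":1,"uyx":71},67,[50,31,4,48],53],"ig":[{"czh":88,"nub":38,"o":80},{"ndy":79,"v":20}],"pd":{"fz":{"jzb":85,"mj":4},"gwg":{"a":54,"kxq":36,"y":76},"t":4,"zt":[54,97]}}
After op 14 (replace /i/0/1 12): {"i":[[27,12,92,34],{"dp":47,"fie":1,"uyx":71},67,[50,31,4,48],53],"ig":[{"czh":88,"nub":38,"o":80},{"ndy":79,"v":20}],"pd":{"fz":{"jzb":85,"mj":4},"gwg":{"a":54,"kxq":36,"y":76},"t":4,"zt":[54,97]}}
After op 15 (add /i/1 34): {"i":[[27,12,92,34],34,{"dp":47,"fie":1,"uyx":71},67,[50,31,4,48],53],"ig":[{"czh":88,"nub":38,"o":80},{"ndy":79,"v":20}],"pd":{"fz":{"jzb":85,"mj":4},"gwg":{"a":54,"kxq":36,"y":76},"t":4,"zt":[54,97]}}
After op 16 (add /i/4/2 43): {"i":[[27,12,92,34],34,{"dp":47,"fie":1,"uyx":71},67,[50,31,43,4,48],53],"ig":[{"czh":88,"nub":38,"o":80},{"ndy":79,"v":20}],"pd":{"fz":{"jzb":85,"mj":4},"gwg":{"a":54,"kxq":36,"y":76},"t":4,"zt":[54,97]}}
After op 17 (remove /i/0/2): {"i":[[27,12,34],34,{"dp":47,"fie":1,"uyx":71},67,[50,31,43,4,48],53],"ig":[{"czh":88,"nub":38,"o":80},{"ndy":79,"v":20}],"pd":{"fz":{"jzb":85,"mj":4},"gwg":{"a":54,"kxq":36,"y":76},"t":4,"zt":[54,97]}}
After op 18 (replace /i/4/3 73): {"i":[[27,12,34],34,{"dp":47,"fie":1,"uyx":71},67,[50,31,43,73,48],53],"ig":[{"czh":88,"nub":38,"o":80},{"ndy":79,"v":20}],"pd":{"fz":{"jzb":85,"mj":4},"gwg":{"a":54,"kxq":36,"y":76},"t":4,"zt":[54,97]}}
Size at path /pd/gwg: 3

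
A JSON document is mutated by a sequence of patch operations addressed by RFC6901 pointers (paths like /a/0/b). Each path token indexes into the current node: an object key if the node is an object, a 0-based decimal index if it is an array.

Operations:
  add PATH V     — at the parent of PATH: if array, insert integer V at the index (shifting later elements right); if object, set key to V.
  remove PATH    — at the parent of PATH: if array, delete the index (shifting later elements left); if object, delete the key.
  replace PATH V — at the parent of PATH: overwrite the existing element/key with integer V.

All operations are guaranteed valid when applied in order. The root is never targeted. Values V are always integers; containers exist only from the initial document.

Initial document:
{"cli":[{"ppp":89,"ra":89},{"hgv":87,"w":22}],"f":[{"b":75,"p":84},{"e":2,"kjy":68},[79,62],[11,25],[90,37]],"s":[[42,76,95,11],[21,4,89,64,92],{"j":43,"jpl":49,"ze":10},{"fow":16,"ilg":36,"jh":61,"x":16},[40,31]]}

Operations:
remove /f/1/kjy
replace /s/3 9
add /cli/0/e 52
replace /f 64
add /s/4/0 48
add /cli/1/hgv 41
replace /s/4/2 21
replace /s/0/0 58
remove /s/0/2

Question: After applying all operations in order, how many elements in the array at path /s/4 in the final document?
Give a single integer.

Answer: 3

Derivation:
After op 1 (remove /f/1/kjy): {"cli":[{"ppp":89,"ra":89},{"hgv":87,"w":22}],"f":[{"b":75,"p":84},{"e":2},[79,62],[11,25],[90,37]],"s":[[42,76,95,11],[21,4,89,64,92],{"j":43,"jpl":49,"ze":10},{"fow":16,"ilg":36,"jh":61,"x":16},[40,31]]}
After op 2 (replace /s/3 9): {"cli":[{"ppp":89,"ra":89},{"hgv":87,"w":22}],"f":[{"b":75,"p":84},{"e":2},[79,62],[11,25],[90,37]],"s":[[42,76,95,11],[21,4,89,64,92],{"j":43,"jpl":49,"ze":10},9,[40,31]]}
After op 3 (add /cli/0/e 52): {"cli":[{"e":52,"ppp":89,"ra":89},{"hgv":87,"w":22}],"f":[{"b":75,"p":84},{"e":2},[79,62],[11,25],[90,37]],"s":[[42,76,95,11],[21,4,89,64,92],{"j":43,"jpl":49,"ze":10},9,[40,31]]}
After op 4 (replace /f 64): {"cli":[{"e":52,"ppp":89,"ra":89},{"hgv":87,"w":22}],"f":64,"s":[[42,76,95,11],[21,4,89,64,92],{"j":43,"jpl":49,"ze":10},9,[40,31]]}
After op 5 (add /s/4/0 48): {"cli":[{"e":52,"ppp":89,"ra":89},{"hgv":87,"w":22}],"f":64,"s":[[42,76,95,11],[21,4,89,64,92],{"j":43,"jpl":49,"ze":10},9,[48,40,31]]}
After op 6 (add /cli/1/hgv 41): {"cli":[{"e":52,"ppp":89,"ra":89},{"hgv":41,"w":22}],"f":64,"s":[[42,76,95,11],[21,4,89,64,92],{"j":43,"jpl":49,"ze":10},9,[48,40,31]]}
After op 7 (replace /s/4/2 21): {"cli":[{"e":52,"ppp":89,"ra":89},{"hgv":41,"w":22}],"f":64,"s":[[42,76,95,11],[21,4,89,64,92],{"j":43,"jpl":49,"ze":10},9,[48,40,21]]}
After op 8 (replace /s/0/0 58): {"cli":[{"e":52,"ppp":89,"ra":89},{"hgv":41,"w":22}],"f":64,"s":[[58,76,95,11],[21,4,89,64,92],{"j":43,"jpl":49,"ze":10},9,[48,40,21]]}
After op 9 (remove /s/0/2): {"cli":[{"e":52,"ppp":89,"ra":89},{"hgv":41,"w":22}],"f":64,"s":[[58,76,11],[21,4,89,64,92],{"j":43,"jpl":49,"ze":10},9,[48,40,21]]}
Size at path /s/4: 3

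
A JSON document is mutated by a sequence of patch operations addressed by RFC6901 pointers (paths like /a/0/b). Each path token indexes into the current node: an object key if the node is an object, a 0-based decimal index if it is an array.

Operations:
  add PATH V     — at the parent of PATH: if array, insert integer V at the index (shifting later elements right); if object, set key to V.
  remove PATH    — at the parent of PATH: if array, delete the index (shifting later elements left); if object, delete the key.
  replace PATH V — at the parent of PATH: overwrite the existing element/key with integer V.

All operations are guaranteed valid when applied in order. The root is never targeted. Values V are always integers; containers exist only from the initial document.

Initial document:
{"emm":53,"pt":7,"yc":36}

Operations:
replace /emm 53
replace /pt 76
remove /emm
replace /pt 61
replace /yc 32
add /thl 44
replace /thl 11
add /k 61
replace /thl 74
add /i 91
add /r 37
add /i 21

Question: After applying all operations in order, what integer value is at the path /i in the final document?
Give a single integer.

After op 1 (replace /emm 53): {"emm":53,"pt":7,"yc":36}
After op 2 (replace /pt 76): {"emm":53,"pt":76,"yc":36}
After op 3 (remove /emm): {"pt":76,"yc":36}
After op 4 (replace /pt 61): {"pt":61,"yc":36}
After op 5 (replace /yc 32): {"pt":61,"yc":32}
After op 6 (add /thl 44): {"pt":61,"thl":44,"yc":32}
After op 7 (replace /thl 11): {"pt":61,"thl":11,"yc":32}
After op 8 (add /k 61): {"k":61,"pt":61,"thl":11,"yc":32}
After op 9 (replace /thl 74): {"k":61,"pt":61,"thl":74,"yc":32}
After op 10 (add /i 91): {"i":91,"k":61,"pt":61,"thl":74,"yc":32}
After op 11 (add /r 37): {"i":91,"k":61,"pt":61,"r":37,"thl":74,"yc":32}
After op 12 (add /i 21): {"i":21,"k":61,"pt":61,"r":37,"thl":74,"yc":32}
Value at /i: 21

Answer: 21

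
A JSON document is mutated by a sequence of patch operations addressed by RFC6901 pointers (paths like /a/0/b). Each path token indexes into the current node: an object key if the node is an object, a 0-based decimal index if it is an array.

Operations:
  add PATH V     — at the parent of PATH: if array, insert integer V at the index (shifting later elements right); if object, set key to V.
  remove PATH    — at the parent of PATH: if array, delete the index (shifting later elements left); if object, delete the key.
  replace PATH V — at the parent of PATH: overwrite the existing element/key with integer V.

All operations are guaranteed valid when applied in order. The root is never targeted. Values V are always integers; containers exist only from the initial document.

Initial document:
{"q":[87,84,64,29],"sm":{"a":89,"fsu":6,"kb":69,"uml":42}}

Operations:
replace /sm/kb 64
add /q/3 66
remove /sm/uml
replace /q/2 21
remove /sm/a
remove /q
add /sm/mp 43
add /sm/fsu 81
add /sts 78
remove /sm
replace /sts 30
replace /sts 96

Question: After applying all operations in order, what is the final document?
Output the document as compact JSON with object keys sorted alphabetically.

Answer: {"sts":96}

Derivation:
After op 1 (replace /sm/kb 64): {"q":[87,84,64,29],"sm":{"a":89,"fsu":6,"kb":64,"uml":42}}
After op 2 (add /q/3 66): {"q":[87,84,64,66,29],"sm":{"a":89,"fsu":6,"kb":64,"uml":42}}
After op 3 (remove /sm/uml): {"q":[87,84,64,66,29],"sm":{"a":89,"fsu":6,"kb":64}}
After op 4 (replace /q/2 21): {"q":[87,84,21,66,29],"sm":{"a":89,"fsu":6,"kb":64}}
After op 5 (remove /sm/a): {"q":[87,84,21,66,29],"sm":{"fsu":6,"kb":64}}
After op 6 (remove /q): {"sm":{"fsu":6,"kb":64}}
After op 7 (add /sm/mp 43): {"sm":{"fsu":6,"kb":64,"mp":43}}
After op 8 (add /sm/fsu 81): {"sm":{"fsu":81,"kb":64,"mp":43}}
After op 9 (add /sts 78): {"sm":{"fsu":81,"kb":64,"mp":43},"sts":78}
After op 10 (remove /sm): {"sts":78}
After op 11 (replace /sts 30): {"sts":30}
After op 12 (replace /sts 96): {"sts":96}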